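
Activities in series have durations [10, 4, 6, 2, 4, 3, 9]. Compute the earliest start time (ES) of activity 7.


Activity 7 starts after activities 1 through 6 complete.
Predecessor durations: [10, 4, 6, 2, 4, 3]
ES = 10 + 4 + 6 + 2 + 4 + 3 = 29

29


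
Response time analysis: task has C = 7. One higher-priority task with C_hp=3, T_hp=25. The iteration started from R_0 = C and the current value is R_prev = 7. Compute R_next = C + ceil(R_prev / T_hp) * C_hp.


R_next = C + ceil(R_prev / T_hp) * C_hp
ceil(7 / 25) = ceil(0.28) = 1
Interference = 1 * 3 = 3
R_next = 7 + 3 = 10

10


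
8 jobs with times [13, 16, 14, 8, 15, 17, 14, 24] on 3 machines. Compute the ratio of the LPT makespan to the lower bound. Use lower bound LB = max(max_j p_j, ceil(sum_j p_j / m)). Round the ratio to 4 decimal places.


LPT order: [24, 17, 16, 15, 14, 14, 13, 8]
Machine loads after assignment: [38, 44, 39]
LPT makespan = 44
Lower bound = max(max_job, ceil(total/3)) = max(24, 41) = 41
Ratio = 44 / 41 = 1.0732

1.0732


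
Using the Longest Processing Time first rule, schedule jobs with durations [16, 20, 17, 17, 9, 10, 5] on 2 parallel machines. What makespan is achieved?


Sort jobs in decreasing order (LPT): [20, 17, 17, 16, 10, 9, 5]
Assign each job to the least loaded machine:
  Machine 1: jobs [20, 16, 9], load = 45
  Machine 2: jobs [17, 17, 10, 5], load = 49
Makespan = max load = 49

49


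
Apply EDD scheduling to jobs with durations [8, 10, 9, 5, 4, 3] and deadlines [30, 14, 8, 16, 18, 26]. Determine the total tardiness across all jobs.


Sort by due date (EDD order): [(9, 8), (10, 14), (5, 16), (4, 18), (3, 26), (8, 30)]
Compute completion times and tardiness:
  Job 1: p=9, d=8, C=9, tardiness=max(0,9-8)=1
  Job 2: p=10, d=14, C=19, tardiness=max(0,19-14)=5
  Job 3: p=5, d=16, C=24, tardiness=max(0,24-16)=8
  Job 4: p=4, d=18, C=28, tardiness=max(0,28-18)=10
  Job 5: p=3, d=26, C=31, tardiness=max(0,31-26)=5
  Job 6: p=8, d=30, C=39, tardiness=max(0,39-30)=9
Total tardiness = 38

38


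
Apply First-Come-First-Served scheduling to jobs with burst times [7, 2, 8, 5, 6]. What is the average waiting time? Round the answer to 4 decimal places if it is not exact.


FCFS order (as given): [7, 2, 8, 5, 6]
Waiting times:
  Job 1: wait = 0
  Job 2: wait = 7
  Job 3: wait = 9
  Job 4: wait = 17
  Job 5: wait = 22
Sum of waiting times = 55
Average waiting time = 55/5 = 11.0

11.0


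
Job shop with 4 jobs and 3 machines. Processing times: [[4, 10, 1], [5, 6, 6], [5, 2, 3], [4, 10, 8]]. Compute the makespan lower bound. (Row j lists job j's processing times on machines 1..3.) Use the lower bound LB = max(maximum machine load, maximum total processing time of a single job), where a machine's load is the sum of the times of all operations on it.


Machine loads:
  Machine 1: 4 + 5 + 5 + 4 = 18
  Machine 2: 10 + 6 + 2 + 10 = 28
  Machine 3: 1 + 6 + 3 + 8 = 18
Max machine load = 28
Job totals:
  Job 1: 15
  Job 2: 17
  Job 3: 10
  Job 4: 22
Max job total = 22
Lower bound = max(28, 22) = 28

28


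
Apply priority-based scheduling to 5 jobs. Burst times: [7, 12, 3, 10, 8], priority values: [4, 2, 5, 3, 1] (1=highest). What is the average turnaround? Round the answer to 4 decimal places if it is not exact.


Sort by priority (ascending = highest first):
Order: [(1, 8), (2, 12), (3, 10), (4, 7), (5, 3)]
Completion times:
  Priority 1, burst=8, C=8
  Priority 2, burst=12, C=20
  Priority 3, burst=10, C=30
  Priority 4, burst=7, C=37
  Priority 5, burst=3, C=40
Average turnaround = 135/5 = 27.0

27.0


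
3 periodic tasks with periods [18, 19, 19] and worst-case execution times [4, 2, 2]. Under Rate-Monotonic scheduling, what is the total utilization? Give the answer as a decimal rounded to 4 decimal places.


Compute individual utilizations (exact fractions):
  Task 1: C/T = 4/18 = 2/9 (approx. 0.2222)
  Task 2: C/T = 2/19 (approx. 0.1053)
  Task 3: C/T = 2/19 (approx. 0.1053)
Total utilization U = 2/9 + 2/19 + 2/19 = 74/171
Rounded to 4 decimal places: U = 0.4327
RM (Liu & Layland) bound for 3 tasks = 0.779763; compare with U = 74/171 (approx. 0.432749)
U <= bound, so schedulable by RM sufficient condition.

0.4327


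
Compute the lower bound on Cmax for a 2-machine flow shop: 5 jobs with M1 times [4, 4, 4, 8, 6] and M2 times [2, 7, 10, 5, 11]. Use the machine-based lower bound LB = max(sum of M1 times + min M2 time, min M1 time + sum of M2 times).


LB1 = sum(M1 times) + min(M2 times) = 26 + 2 = 28
LB2 = min(M1 times) + sum(M2 times) = 4 + 35 = 39
Lower bound = max(LB1, LB2) = max(28, 39) = 39

39


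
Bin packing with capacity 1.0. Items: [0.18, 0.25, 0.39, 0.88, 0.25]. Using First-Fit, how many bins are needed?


Place items sequentially using First-Fit:
  Item 0.18 -> new Bin 1
  Item 0.25 -> Bin 1 (now 0.43)
  Item 0.39 -> Bin 1 (now 0.82)
  Item 0.88 -> new Bin 2
  Item 0.25 -> new Bin 3
Total bins used = 3

3


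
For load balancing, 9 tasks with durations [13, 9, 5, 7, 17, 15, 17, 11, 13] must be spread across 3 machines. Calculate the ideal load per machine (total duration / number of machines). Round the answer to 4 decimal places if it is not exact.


Total processing time = 13 + 9 + 5 + 7 + 17 + 15 + 17 + 11 + 13 = 107
Number of machines = 3
Ideal balanced load = 107 / 3 = 35.6667

35.6667


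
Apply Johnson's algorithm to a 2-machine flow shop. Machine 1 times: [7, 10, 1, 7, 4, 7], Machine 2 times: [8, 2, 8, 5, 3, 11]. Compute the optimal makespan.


Apply Johnson's rule:
  Group 1 (a <= b): [(3, 1, 8), (1, 7, 8), (6, 7, 11)]
  Group 2 (a > b): [(4, 7, 5), (5, 4, 3), (2, 10, 2)]
Optimal job order: [3, 1, 6, 4, 5, 2]
Schedule:
  Job 3: M1 done at 1, M2 done at 9
  Job 1: M1 done at 8, M2 done at 17
  Job 6: M1 done at 15, M2 done at 28
  Job 4: M1 done at 22, M2 done at 33
  Job 5: M1 done at 26, M2 done at 36
  Job 2: M1 done at 36, M2 done at 38
Makespan = 38

38


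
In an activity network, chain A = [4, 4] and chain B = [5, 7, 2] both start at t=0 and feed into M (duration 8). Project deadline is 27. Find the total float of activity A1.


Forward pass: ES(A1) = sum of predecessors on chain A = 0
EF = ES + duration = 0 + 4 = 4
Backward pass: LF(M) = deadline = 27; LS(M) = 27 - 8 = 19
LF(A1) = LS(M) - sum(successors on chain A) = 19 - 4 = 15
LS = LF - duration = 15 - 4 = 11
Total float = LS - ES = 11 - 0 = 11

11


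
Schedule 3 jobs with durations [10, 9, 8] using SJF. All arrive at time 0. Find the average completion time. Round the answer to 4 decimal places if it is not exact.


SJF order (ascending): [8, 9, 10]
Completion times:
  Job 1: burst=8, C=8
  Job 2: burst=9, C=17
  Job 3: burst=10, C=27
Average completion = 52/3 = 17.3333

17.3333


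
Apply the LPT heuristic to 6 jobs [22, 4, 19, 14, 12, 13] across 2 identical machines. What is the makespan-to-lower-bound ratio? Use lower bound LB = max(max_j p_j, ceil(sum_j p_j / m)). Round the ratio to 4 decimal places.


LPT order: [22, 19, 14, 13, 12, 4]
Machine loads after assignment: [39, 45]
LPT makespan = 45
Lower bound = max(max_job, ceil(total/2)) = max(22, 42) = 42
Ratio = 45 / 42 = 1.0714

1.0714


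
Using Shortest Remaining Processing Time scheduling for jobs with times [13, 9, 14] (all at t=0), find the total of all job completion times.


Since all jobs arrive at t=0, SRPT equals SPT ordering.
SPT order: [9, 13, 14]
Completion times:
  Job 1: p=9, C=9
  Job 2: p=13, C=22
  Job 3: p=14, C=36
Total completion time = 9 + 22 + 36 = 67

67


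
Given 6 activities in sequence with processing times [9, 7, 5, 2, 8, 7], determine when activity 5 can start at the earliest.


Activity 5 starts after activities 1 through 4 complete.
Predecessor durations: [9, 7, 5, 2]
ES = 9 + 7 + 5 + 2 = 23

23


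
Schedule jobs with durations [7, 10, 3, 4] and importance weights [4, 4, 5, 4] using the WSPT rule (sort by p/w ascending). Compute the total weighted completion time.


Compute p/w ratios and sort ascending (WSPT): [(3, 5), (4, 4), (7, 4), (10, 4)]
Compute weighted completion times:
  Job (p=3,w=5): C=3, w*C=5*3=15
  Job (p=4,w=4): C=7, w*C=4*7=28
  Job (p=7,w=4): C=14, w*C=4*14=56
  Job (p=10,w=4): C=24, w*C=4*24=96
Total weighted completion time = 195

195


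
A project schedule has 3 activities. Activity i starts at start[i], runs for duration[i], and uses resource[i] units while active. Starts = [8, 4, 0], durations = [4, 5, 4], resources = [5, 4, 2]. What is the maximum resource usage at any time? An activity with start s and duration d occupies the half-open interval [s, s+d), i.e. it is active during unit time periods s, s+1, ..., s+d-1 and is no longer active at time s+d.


Each activity i is active on [start_i, start_i + duration_i).
Compute total resource usage per time slot:
  t=0: active resources = [2], total = 2
  t=1: active resources = [2], total = 2
  t=2: active resources = [2], total = 2
  t=3: active resources = [2], total = 2
  t=4: active resources = [4], total = 4
  t=5: active resources = [4], total = 4
  t=6: active resources = [4], total = 4
  t=7: active resources = [4], total = 4
  t=8: active resources = [5, 4], total = 9
  t=9: active resources = [5], total = 5
  t=10: active resources = [5], total = 5
  t=11: active resources = [5], total = 5
Peak resource demand = 9

9


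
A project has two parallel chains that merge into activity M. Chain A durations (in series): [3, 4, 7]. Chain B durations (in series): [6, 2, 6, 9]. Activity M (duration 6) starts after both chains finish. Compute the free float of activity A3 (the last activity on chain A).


ES(A3) = sum of predecessors on chain A = 7
EF(A3) = ES + duration = 7 + 7 = 14
Successor of A3 is M. ES(M) = max(sum(A), sum(B)) = max(14, 23) = 23
Free float = ES(successor) - EF(current) = 23 - 14 = 9

9


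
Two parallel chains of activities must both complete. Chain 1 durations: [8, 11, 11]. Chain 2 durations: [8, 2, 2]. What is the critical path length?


Path A total = 8 + 11 + 11 = 30
Path B total = 8 + 2 + 2 = 12
Critical path = longest path = max(30, 12) = 30

30


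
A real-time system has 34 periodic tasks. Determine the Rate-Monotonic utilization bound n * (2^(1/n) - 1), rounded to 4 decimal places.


Compute 2^(1/34) = 1.0205959096
Subtract 1: 1.0205959096 - 1 = 0.0205959096
Multiply by n: 34 * 0.0205959096 = 0.7002609264
Round to 4 dp: 0.7003

0.7003


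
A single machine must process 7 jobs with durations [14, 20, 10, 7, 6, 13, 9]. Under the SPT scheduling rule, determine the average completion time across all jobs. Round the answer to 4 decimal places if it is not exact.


Sort jobs by processing time (SPT order): [6, 7, 9, 10, 13, 14, 20]
Compute completion times sequentially:
  Job 1: processing = 6, completes at 6
  Job 2: processing = 7, completes at 13
  Job 3: processing = 9, completes at 22
  Job 4: processing = 10, completes at 32
  Job 5: processing = 13, completes at 45
  Job 6: processing = 14, completes at 59
  Job 7: processing = 20, completes at 79
Sum of completion times = 256
Average completion time = 256/7 = 36.5714

36.5714


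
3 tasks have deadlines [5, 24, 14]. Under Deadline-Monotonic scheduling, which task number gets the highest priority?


Sort tasks by relative deadline (ascending):
  Task 1: deadline = 5
  Task 3: deadline = 14
  Task 2: deadline = 24
Priority order (highest first): [1, 3, 2]
Highest priority task = 1

1


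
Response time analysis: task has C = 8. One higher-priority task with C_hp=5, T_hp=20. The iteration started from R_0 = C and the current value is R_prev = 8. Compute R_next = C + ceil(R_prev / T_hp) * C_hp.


R_next = C + ceil(R_prev / T_hp) * C_hp
ceil(8 / 20) = ceil(0.4) = 1
Interference = 1 * 5 = 5
R_next = 8 + 5 = 13

13


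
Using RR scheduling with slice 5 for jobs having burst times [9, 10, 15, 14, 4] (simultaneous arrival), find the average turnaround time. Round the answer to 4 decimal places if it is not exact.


Time quantum = 5
Execution trace:
  J1 runs 5 units, time = 5
  J2 runs 5 units, time = 10
  J3 runs 5 units, time = 15
  J4 runs 5 units, time = 20
  J5 runs 4 units, time = 24
  J1 runs 4 units, time = 28
  J2 runs 5 units, time = 33
  J3 runs 5 units, time = 38
  J4 runs 5 units, time = 43
  J3 runs 5 units, time = 48
  J4 runs 4 units, time = 52
Finish times: [28, 33, 48, 52, 24]
Average turnaround = 185/5 = 37.0

37.0


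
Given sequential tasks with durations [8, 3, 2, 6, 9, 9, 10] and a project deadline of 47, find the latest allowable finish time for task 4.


LF(activity 4) = deadline - sum of successor durations
Successors: activities 5 through 7 with durations [9, 9, 10]
Sum of successor durations = 28
LF = 47 - 28 = 19

19


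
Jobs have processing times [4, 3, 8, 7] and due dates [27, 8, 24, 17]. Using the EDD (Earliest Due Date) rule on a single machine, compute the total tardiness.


Sort by due date (EDD order): [(3, 8), (7, 17), (8, 24), (4, 27)]
Compute completion times and tardiness:
  Job 1: p=3, d=8, C=3, tardiness=max(0,3-8)=0
  Job 2: p=7, d=17, C=10, tardiness=max(0,10-17)=0
  Job 3: p=8, d=24, C=18, tardiness=max(0,18-24)=0
  Job 4: p=4, d=27, C=22, tardiness=max(0,22-27)=0
Total tardiness = 0

0


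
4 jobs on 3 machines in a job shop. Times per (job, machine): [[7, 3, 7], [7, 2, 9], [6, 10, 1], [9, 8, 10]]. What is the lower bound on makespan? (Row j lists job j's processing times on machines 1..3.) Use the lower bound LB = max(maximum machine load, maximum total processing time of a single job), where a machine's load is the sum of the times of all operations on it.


Machine loads:
  Machine 1: 7 + 7 + 6 + 9 = 29
  Machine 2: 3 + 2 + 10 + 8 = 23
  Machine 3: 7 + 9 + 1 + 10 = 27
Max machine load = 29
Job totals:
  Job 1: 17
  Job 2: 18
  Job 3: 17
  Job 4: 27
Max job total = 27
Lower bound = max(29, 27) = 29

29


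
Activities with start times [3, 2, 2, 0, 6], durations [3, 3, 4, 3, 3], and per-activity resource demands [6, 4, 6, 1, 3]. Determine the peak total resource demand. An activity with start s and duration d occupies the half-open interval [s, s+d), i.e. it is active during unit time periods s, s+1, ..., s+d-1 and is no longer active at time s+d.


Each activity i is active on [start_i, start_i + duration_i).
Compute total resource usage per time slot:
  t=0: active resources = [1], total = 1
  t=1: active resources = [1], total = 1
  t=2: active resources = [4, 6, 1], total = 11
  t=3: active resources = [6, 4, 6], total = 16
  t=4: active resources = [6, 4, 6], total = 16
  t=5: active resources = [6, 6], total = 12
  t=6: active resources = [3], total = 3
  t=7: active resources = [3], total = 3
  t=8: active resources = [3], total = 3
Peak resource demand = 16

16


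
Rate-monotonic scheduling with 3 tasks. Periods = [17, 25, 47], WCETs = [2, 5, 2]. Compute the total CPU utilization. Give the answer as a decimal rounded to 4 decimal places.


Compute individual utilizations (exact fractions):
  Task 1: C/T = 2/17 (approx. 0.1176)
  Task 2: C/T = 5/25 = 1/5 (approx. 0.2)
  Task 3: C/T = 2/47 (approx. 0.0426)
Total utilization U = 2/17 + 1/5 + 2/47 = 1439/3995
Rounded to 4 decimal places: U = 0.3602
RM (Liu & Layland) bound for 3 tasks = 0.779763; compare with U = 1439/3995 (approx. 0.360200)
U <= bound, so schedulable by RM sufficient condition.

0.3602


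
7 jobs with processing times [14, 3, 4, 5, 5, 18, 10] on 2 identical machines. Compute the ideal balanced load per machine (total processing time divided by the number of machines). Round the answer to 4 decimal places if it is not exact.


Total processing time = 14 + 3 + 4 + 5 + 5 + 18 + 10 = 59
Number of machines = 2
Ideal balanced load = 59 / 2 = 29.5

29.5


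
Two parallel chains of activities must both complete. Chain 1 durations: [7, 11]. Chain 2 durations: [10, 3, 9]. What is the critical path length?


Path A total = 7 + 11 = 18
Path B total = 10 + 3 + 9 = 22
Critical path = longest path = max(18, 22) = 22

22


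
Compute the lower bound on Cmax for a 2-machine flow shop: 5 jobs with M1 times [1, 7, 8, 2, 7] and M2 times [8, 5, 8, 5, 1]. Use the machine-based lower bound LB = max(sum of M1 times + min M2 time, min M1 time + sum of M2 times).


LB1 = sum(M1 times) + min(M2 times) = 25 + 1 = 26
LB2 = min(M1 times) + sum(M2 times) = 1 + 27 = 28
Lower bound = max(LB1, LB2) = max(26, 28) = 28

28


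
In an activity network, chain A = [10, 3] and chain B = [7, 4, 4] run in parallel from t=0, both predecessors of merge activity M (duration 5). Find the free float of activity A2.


ES(A2) = sum of predecessors on chain A = 10
EF(A2) = ES + duration = 10 + 3 = 13
Successor of A2 is M. ES(M) = max(sum(A), sum(B)) = max(13, 15) = 15
Free float = ES(successor) - EF(current) = 15 - 13 = 2

2


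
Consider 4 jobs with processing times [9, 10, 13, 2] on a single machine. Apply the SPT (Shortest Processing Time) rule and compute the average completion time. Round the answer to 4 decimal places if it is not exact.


Sort jobs by processing time (SPT order): [2, 9, 10, 13]
Compute completion times sequentially:
  Job 1: processing = 2, completes at 2
  Job 2: processing = 9, completes at 11
  Job 3: processing = 10, completes at 21
  Job 4: processing = 13, completes at 34
Sum of completion times = 68
Average completion time = 68/4 = 17.0

17.0


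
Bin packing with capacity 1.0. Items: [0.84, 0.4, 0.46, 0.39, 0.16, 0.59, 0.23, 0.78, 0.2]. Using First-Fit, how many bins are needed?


Place items sequentially using First-Fit:
  Item 0.84 -> new Bin 1
  Item 0.4 -> new Bin 2
  Item 0.46 -> Bin 2 (now 0.86)
  Item 0.39 -> new Bin 3
  Item 0.16 -> Bin 1 (now 1.0)
  Item 0.59 -> Bin 3 (now 0.98)
  Item 0.23 -> new Bin 4
  Item 0.78 -> new Bin 5
  Item 0.2 -> Bin 4 (now 0.43)
Total bins used = 5

5


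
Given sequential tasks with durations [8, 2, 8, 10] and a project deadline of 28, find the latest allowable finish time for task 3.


LF(activity 3) = deadline - sum of successor durations
Successors: activities 4 through 4 with durations [10]
Sum of successor durations = 10
LF = 28 - 10 = 18

18


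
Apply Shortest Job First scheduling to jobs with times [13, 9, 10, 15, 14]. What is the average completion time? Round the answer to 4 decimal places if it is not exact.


SJF order (ascending): [9, 10, 13, 14, 15]
Completion times:
  Job 1: burst=9, C=9
  Job 2: burst=10, C=19
  Job 3: burst=13, C=32
  Job 4: burst=14, C=46
  Job 5: burst=15, C=61
Average completion = 167/5 = 33.4

33.4


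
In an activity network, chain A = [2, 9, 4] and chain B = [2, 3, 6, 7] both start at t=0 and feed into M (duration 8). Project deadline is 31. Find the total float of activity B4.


Forward pass: ES(B4) = sum of predecessors on chain B = 11
EF = ES + duration = 11 + 7 = 18
Backward pass: LF(M) = deadline = 31; LS(M) = 31 - 8 = 23
LF(B4) = LS(M) - sum(successors on chain B) = 23 - 0 = 23
LS = LF - duration = 23 - 7 = 16
Total float = LS - ES = 16 - 11 = 5

5


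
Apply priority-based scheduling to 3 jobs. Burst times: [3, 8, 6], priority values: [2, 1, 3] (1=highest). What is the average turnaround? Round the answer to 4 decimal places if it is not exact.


Sort by priority (ascending = highest first):
Order: [(1, 8), (2, 3), (3, 6)]
Completion times:
  Priority 1, burst=8, C=8
  Priority 2, burst=3, C=11
  Priority 3, burst=6, C=17
Average turnaround = 36/3 = 12.0

12.0


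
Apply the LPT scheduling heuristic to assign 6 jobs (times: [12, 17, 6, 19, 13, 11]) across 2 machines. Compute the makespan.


Sort jobs in decreasing order (LPT): [19, 17, 13, 12, 11, 6]
Assign each job to the least loaded machine:
  Machine 1: jobs [19, 12, 6], load = 37
  Machine 2: jobs [17, 13, 11], load = 41
Makespan = max load = 41

41


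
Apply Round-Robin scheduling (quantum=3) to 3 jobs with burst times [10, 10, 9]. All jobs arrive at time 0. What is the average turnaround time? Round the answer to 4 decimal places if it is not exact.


Time quantum = 3
Execution trace:
  J1 runs 3 units, time = 3
  J2 runs 3 units, time = 6
  J3 runs 3 units, time = 9
  J1 runs 3 units, time = 12
  J2 runs 3 units, time = 15
  J3 runs 3 units, time = 18
  J1 runs 3 units, time = 21
  J2 runs 3 units, time = 24
  J3 runs 3 units, time = 27
  J1 runs 1 units, time = 28
  J2 runs 1 units, time = 29
Finish times: [28, 29, 27]
Average turnaround = 84/3 = 28.0

28.0


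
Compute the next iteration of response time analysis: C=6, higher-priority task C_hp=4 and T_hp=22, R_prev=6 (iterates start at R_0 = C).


R_next = C + ceil(R_prev / T_hp) * C_hp
ceil(6 / 22) = ceil(0.2727) = 1
Interference = 1 * 4 = 4
R_next = 6 + 4 = 10

10


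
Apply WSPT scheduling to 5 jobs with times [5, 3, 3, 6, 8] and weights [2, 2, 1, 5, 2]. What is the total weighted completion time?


Compute p/w ratios and sort ascending (WSPT): [(6, 5), (3, 2), (5, 2), (3, 1), (8, 2)]
Compute weighted completion times:
  Job (p=6,w=5): C=6, w*C=5*6=30
  Job (p=3,w=2): C=9, w*C=2*9=18
  Job (p=5,w=2): C=14, w*C=2*14=28
  Job (p=3,w=1): C=17, w*C=1*17=17
  Job (p=8,w=2): C=25, w*C=2*25=50
Total weighted completion time = 143

143


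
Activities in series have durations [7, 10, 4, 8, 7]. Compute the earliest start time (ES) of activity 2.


Activity 2 starts after activities 1 through 1 complete.
Predecessor durations: [7]
ES = 7 = 7

7


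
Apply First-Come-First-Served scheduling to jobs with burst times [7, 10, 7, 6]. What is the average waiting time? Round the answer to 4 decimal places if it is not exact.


FCFS order (as given): [7, 10, 7, 6]
Waiting times:
  Job 1: wait = 0
  Job 2: wait = 7
  Job 3: wait = 17
  Job 4: wait = 24
Sum of waiting times = 48
Average waiting time = 48/4 = 12.0

12.0


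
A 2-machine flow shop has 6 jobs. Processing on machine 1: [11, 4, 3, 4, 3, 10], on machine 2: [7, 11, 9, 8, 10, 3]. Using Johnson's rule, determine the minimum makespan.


Apply Johnson's rule:
  Group 1 (a <= b): [(3, 3, 9), (5, 3, 10), (2, 4, 11), (4, 4, 8)]
  Group 2 (a > b): [(1, 11, 7), (6, 10, 3)]
Optimal job order: [3, 5, 2, 4, 1, 6]
Schedule:
  Job 3: M1 done at 3, M2 done at 12
  Job 5: M1 done at 6, M2 done at 22
  Job 2: M1 done at 10, M2 done at 33
  Job 4: M1 done at 14, M2 done at 41
  Job 1: M1 done at 25, M2 done at 48
  Job 6: M1 done at 35, M2 done at 51
Makespan = 51

51


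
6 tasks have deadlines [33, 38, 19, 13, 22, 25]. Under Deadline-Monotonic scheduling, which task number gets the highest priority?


Sort tasks by relative deadline (ascending):
  Task 4: deadline = 13
  Task 3: deadline = 19
  Task 5: deadline = 22
  Task 6: deadline = 25
  Task 1: deadline = 33
  Task 2: deadline = 38
Priority order (highest first): [4, 3, 5, 6, 1, 2]
Highest priority task = 4

4


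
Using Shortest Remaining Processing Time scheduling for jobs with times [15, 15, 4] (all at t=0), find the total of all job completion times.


Since all jobs arrive at t=0, SRPT equals SPT ordering.
SPT order: [4, 15, 15]
Completion times:
  Job 1: p=4, C=4
  Job 2: p=15, C=19
  Job 3: p=15, C=34
Total completion time = 4 + 19 + 34 = 57

57


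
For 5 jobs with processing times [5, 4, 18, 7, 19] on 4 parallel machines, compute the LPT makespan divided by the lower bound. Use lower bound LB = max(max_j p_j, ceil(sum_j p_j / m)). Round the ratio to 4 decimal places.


LPT order: [19, 18, 7, 5, 4]
Machine loads after assignment: [19, 18, 7, 9]
LPT makespan = 19
Lower bound = max(max_job, ceil(total/4)) = max(19, 14) = 19
Ratio = 19 / 19 = 1.0

1.0


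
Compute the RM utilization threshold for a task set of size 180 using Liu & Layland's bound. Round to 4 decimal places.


Compute 2^(1/180) = 1.0038582416
Subtract 1: 1.0038582416 - 1 = 0.0038582416
Multiply by n: 180 * 0.0038582416 = 0.6944834880
Round to 4 dp: 0.6945

0.6945


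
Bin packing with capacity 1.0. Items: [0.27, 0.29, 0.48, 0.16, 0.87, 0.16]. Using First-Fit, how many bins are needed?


Place items sequentially using First-Fit:
  Item 0.27 -> new Bin 1
  Item 0.29 -> Bin 1 (now 0.56)
  Item 0.48 -> new Bin 2
  Item 0.16 -> Bin 1 (now 0.72)
  Item 0.87 -> new Bin 3
  Item 0.16 -> Bin 1 (now 0.88)
Total bins used = 3

3


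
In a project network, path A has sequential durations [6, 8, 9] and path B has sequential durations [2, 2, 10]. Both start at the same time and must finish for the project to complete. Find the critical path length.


Path A total = 6 + 8 + 9 = 23
Path B total = 2 + 2 + 10 = 14
Critical path = longest path = max(23, 14) = 23

23


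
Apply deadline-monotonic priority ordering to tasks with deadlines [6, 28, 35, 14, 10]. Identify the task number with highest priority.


Sort tasks by relative deadline (ascending):
  Task 1: deadline = 6
  Task 5: deadline = 10
  Task 4: deadline = 14
  Task 2: deadline = 28
  Task 3: deadline = 35
Priority order (highest first): [1, 5, 4, 2, 3]
Highest priority task = 1

1


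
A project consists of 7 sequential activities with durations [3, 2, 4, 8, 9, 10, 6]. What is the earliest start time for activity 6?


Activity 6 starts after activities 1 through 5 complete.
Predecessor durations: [3, 2, 4, 8, 9]
ES = 3 + 2 + 4 + 8 + 9 = 26

26


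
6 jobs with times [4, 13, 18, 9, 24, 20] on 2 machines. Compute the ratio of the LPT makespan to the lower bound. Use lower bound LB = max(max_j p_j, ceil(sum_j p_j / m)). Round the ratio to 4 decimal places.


LPT order: [24, 20, 18, 13, 9, 4]
Machine loads after assignment: [46, 42]
LPT makespan = 46
Lower bound = max(max_job, ceil(total/2)) = max(24, 44) = 44
Ratio = 46 / 44 = 1.0455

1.0455


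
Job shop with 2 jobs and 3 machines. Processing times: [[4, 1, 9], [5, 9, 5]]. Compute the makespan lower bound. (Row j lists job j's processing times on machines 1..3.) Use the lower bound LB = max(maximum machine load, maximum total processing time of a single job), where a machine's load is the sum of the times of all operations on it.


Machine loads:
  Machine 1: 4 + 5 = 9
  Machine 2: 1 + 9 = 10
  Machine 3: 9 + 5 = 14
Max machine load = 14
Job totals:
  Job 1: 14
  Job 2: 19
Max job total = 19
Lower bound = max(14, 19) = 19

19


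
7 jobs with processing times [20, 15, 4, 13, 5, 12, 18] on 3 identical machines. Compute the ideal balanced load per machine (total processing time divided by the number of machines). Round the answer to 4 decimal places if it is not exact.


Total processing time = 20 + 15 + 4 + 13 + 5 + 12 + 18 = 87
Number of machines = 3
Ideal balanced load = 87 / 3 = 29.0

29.0


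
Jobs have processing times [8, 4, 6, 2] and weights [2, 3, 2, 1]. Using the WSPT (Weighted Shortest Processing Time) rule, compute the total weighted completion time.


Compute p/w ratios and sort ascending (WSPT): [(4, 3), (2, 1), (6, 2), (8, 2)]
Compute weighted completion times:
  Job (p=4,w=3): C=4, w*C=3*4=12
  Job (p=2,w=1): C=6, w*C=1*6=6
  Job (p=6,w=2): C=12, w*C=2*12=24
  Job (p=8,w=2): C=20, w*C=2*20=40
Total weighted completion time = 82

82


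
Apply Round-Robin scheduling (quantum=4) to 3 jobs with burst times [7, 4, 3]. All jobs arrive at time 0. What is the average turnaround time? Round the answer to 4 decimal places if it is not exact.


Time quantum = 4
Execution trace:
  J1 runs 4 units, time = 4
  J2 runs 4 units, time = 8
  J3 runs 3 units, time = 11
  J1 runs 3 units, time = 14
Finish times: [14, 8, 11]
Average turnaround = 33/3 = 11.0

11.0


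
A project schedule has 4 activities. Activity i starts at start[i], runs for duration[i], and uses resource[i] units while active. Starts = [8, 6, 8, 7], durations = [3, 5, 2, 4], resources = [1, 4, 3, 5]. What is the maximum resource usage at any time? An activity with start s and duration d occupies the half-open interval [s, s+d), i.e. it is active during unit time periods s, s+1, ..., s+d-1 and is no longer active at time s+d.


Each activity i is active on [start_i, start_i + duration_i).
Compute total resource usage per time slot:
  t=0: active resources = [], total = 0
  t=1: active resources = [], total = 0
  t=2: active resources = [], total = 0
  t=3: active resources = [], total = 0
  t=4: active resources = [], total = 0
  t=5: active resources = [], total = 0
  t=6: active resources = [4], total = 4
  t=7: active resources = [4, 5], total = 9
  t=8: active resources = [1, 4, 3, 5], total = 13
  t=9: active resources = [1, 4, 3, 5], total = 13
  t=10: active resources = [1, 4, 5], total = 10
Peak resource demand = 13

13


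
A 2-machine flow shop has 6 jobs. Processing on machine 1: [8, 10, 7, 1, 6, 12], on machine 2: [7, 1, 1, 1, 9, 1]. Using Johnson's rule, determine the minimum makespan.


Apply Johnson's rule:
  Group 1 (a <= b): [(4, 1, 1), (5, 6, 9)]
  Group 2 (a > b): [(1, 8, 7), (2, 10, 1), (3, 7, 1), (6, 12, 1)]
Optimal job order: [4, 5, 1, 2, 3, 6]
Schedule:
  Job 4: M1 done at 1, M2 done at 2
  Job 5: M1 done at 7, M2 done at 16
  Job 1: M1 done at 15, M2 done at 23
  Job 2: M1 done at 25, M2 done at 26
  Job 3: M1 done at 32, M2 done at 33
  Job 6: M1 done at 44, M2 done at 45
Makespan = 45

45


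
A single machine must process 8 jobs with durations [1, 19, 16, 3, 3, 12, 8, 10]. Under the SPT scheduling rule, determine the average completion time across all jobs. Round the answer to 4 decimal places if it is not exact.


Sort jobs by processing time (SPT order): [1, 3, 3, 8, 10, 12, 16, 19]
Compute completion times sequentially:
  Job 1: processing = 1, completes at 1
  Job 2: processing = 3, completes at 4
  Job 3: processing = 3, completes at 7
  Job 4: processing = 8, completes at 15
  Job 5: processing = 10, completes at 25
  Job 6: processing = 12, completes at 37
  Job 7: processing = 16, completes at 53
  Job 8: processing = 19, completes at 72
Sum of completion times = 214
Average completion time = 214/8 = 26.75

26.75


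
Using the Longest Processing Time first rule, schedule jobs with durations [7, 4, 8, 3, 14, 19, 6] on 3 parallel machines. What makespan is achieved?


Sort jobs in decreasing order (LPT): [19, 14, 8, 7, 6, 4, 3]
Assign each job to the least loaded machine:
  Machine 1: jobs [19, 3], load = 22
  Machine 2: jobs [14, 6], load = 20
  Machine 3: jobs [8, 7, 4], load = 19
Makespan = max load = 22

22


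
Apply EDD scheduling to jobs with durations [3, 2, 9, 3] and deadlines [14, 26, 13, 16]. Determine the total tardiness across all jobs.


Sort by due date (EDD order): [(9, 13), (3, 14), (3, 16), (2, 26)]
Compute completion times and tardiness:
  Job 1: p=9, d=13, C=9, tardiness=max(0,9-13)=0
  Job 2: p=3, d=14, C=12, tardiness=max(0,12-14)=0
  Job 3: p=3, d=16, C=15, tardiness=max(0,15-16)=0
  Job 4: p=2, d=26, C=17, tardiness=max(0,17-26)=0
Total tardiness = 0

0


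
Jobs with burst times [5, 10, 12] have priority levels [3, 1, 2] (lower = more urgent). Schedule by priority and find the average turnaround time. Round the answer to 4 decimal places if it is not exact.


Sort by priority (ascending = highest first):
Order: [(1, 10), (2, 12), (3, 5)]
Completion times:
  Priority 1, burst=10, C=10
  Priority 2, burst=12, C=22
  Priority 3, burst=5, C=27
Average turnaround = 59/3 = 19.6667

19.6667


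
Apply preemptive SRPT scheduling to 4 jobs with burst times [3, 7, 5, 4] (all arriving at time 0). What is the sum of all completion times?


Since all jobs arrive at t=0, SRPT equals SPT ordering.
SPT order: [3, 4, 5, 7]
Completion times:
  Job 1: p=3, C=3
  Job 2: p=4, C=7
  Job 3: p=5, C=12
  Job 4: p=7, C=19
Total completion time = 3 + 7 + 12 + 19 = 41

41


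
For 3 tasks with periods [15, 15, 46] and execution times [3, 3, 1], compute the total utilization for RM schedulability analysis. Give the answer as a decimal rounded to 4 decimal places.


Compute individual utilizations (exact fractions):
  Task 1: C/T = 3/15 = 1/5 (approx. 0.2)
  Task 2: C/T = 3/15 = 1/5 (approx. 0.2)
  Task 3: C/T = 1/46 (approx. 0.0217)
Total utilization U = 1/5 + 1/5 + 1/46 = 97/230
Rounded to 4 decimal places: U = 0.4217
RM (Liu & Layland) bound for 3 tasks = 0.779763; compare with U = 97/230 (approx. 0.421739)
U <= bound, so schedulable by RM sufficient condition.

0.4217


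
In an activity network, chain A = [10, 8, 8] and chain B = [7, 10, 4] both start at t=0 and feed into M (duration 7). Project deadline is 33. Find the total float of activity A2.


Forward pass: ES(A2) = sum of predecessors on chain A = 10
EF = ES + duration = 10 + 8 = 18
Backward pass: LF(M) = deadline = 33; LS(M) = 33 - 7 = 26
LF(A2) = LS(M) - sum(successors on chain A) = 26 - 8 = 18
LS = LF - duration = 18 - 8 = 10
Total float = LS - ES = 10 - 10 = 0

0


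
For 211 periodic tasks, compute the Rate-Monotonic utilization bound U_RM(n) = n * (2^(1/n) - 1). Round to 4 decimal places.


Compute 2^(1/211) = 1.0032904594
Subtract 1: 1.0032904594 - 1 = 0.0032904594
Multiply by n: 211 * 0.0032904594 = 0.6942869334
Round to 4 dp: 0.6943

0.6943


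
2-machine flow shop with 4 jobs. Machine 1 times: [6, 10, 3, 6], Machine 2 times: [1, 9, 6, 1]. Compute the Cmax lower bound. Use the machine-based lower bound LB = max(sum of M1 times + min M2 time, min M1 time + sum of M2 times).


LB1 = sum(M1 times) + min(M2 times) = 25 + 1 = 26
LB2 = min(M1 times) + sum(M2 times) = 3 + 17 = 20
Lower bound = max(LB1, LB2) = max(26, 20) = 26

26


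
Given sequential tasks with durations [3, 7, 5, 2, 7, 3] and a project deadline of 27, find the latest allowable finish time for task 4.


LF(activity 4) = deadline - sum of successor durations
Successors: activities 5 through 6 with durations [7, 3]
Sum of successor durations = 10
LF = 27 - 10 = 17

17


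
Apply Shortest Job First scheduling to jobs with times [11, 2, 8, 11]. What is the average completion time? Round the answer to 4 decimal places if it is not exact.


SJF order (ascending): [2, 8, 11, 11]
Completion times:
  Job 1: burst=2, C=2
  Job 2: burst=8, C=10
  Job 3: burst=11, C=21
  Job 4: burst=11, C=32
Average completion = 65/4 = 16.25

16.25


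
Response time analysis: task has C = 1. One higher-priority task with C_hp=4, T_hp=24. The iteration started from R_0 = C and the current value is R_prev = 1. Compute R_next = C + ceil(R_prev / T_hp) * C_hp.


R_next = C + ceil(R_prev / T_hp) * C_hp
ceil(1 / 24) = ceil(0.0417) = 1
Interference = 1 * 4 = 4
R_next = 1 + 4 = 5

5


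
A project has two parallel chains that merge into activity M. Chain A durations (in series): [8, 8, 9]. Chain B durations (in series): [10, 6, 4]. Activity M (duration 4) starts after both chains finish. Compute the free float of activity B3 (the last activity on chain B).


ES(B3) = sum of predecessors on chain B = 16
EF(B3) = ES + duration = 16 + 4 = 20
Successor of B3 is M. ES(M) = max(sum(A), sum(B)) = max(25, 20) = 25
Free float = ES(successor) - EF(current) = 25 - 20 = 5

5


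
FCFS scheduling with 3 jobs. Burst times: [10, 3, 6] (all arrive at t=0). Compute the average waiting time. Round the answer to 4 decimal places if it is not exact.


FCFS order (as given): [10, 3, 6]
Waiting times:
  Job 1: wait = 0
  Job 2: wait = 10
  Job 3: wait = 13
Sum of waiting times = 23
Average waiting time = 23/3 = 7.6667

7.6667


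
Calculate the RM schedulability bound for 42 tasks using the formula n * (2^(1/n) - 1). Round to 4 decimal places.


Compute 2^(1/42) = 1.0166404394
Subtract 1: 1.0166404394 - 1 = 0.0166404394
Multiply by n: 42 * 0.0166404394 = 0.6988984548
Round to 4 dp: 0.6989

0.6989


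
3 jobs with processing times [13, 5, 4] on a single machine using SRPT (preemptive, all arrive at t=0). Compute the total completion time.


Since all jobs arrive at t=0, SRPT equals SPT ordering.
SPT order: [4, 5, 13]
Completion times:
  Job 1: p=4, C=4
  Job 2: p=5, C=9
  Job 3: p=13, C=22
Total completion time = 4 + 9 + 22 = 35

35


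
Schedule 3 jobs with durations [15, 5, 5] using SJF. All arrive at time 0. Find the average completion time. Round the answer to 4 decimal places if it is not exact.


SJF order (ascending): [5, 5, 15]
Completion times:
  Job 1: burst=5, C=5
  Job 2: burst=5, C=10
  Job 3: burst=15, C=25
Average completion = 40/3 = 13.3333

13.3333


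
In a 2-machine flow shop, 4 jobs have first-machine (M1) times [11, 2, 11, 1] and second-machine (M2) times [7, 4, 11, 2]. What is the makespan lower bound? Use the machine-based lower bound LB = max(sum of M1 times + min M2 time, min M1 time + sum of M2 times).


LB1 = sum(M1 times) + min(M2 times) = 25 + 2 = 27
LB2 = min(M1 times) + sum(M2 times) = 1 + 24 = 25
Lower bound = max(LB1, LB2) = max(27, 25) = 27

27


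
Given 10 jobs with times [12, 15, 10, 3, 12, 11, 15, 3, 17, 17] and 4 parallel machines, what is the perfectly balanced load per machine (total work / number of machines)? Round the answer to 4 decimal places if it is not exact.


Total processing time = 12 + 15 + 10 + 3 + 12 + 11 + 15 + 3 + 17 + 17 = 115
Number of machines = 4
Ideal balanced load = 115 / 4 = 28.75

28.75


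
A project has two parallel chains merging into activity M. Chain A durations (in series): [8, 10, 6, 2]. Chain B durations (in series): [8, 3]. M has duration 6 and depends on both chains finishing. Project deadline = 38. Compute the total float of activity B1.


Forward pass: ES(B1) = sum of predecessors on chain B = 0
EF = ES + duration = 0 + 8 = 8
Backward pass: LF(M) = deadline = 38; LS(M) = 38 - 6 = 32
LF(B1) = LS(M) - sum(successors on chain B) = 32 - 3 = 29
LS = LF - duration = 29 - 8 = 21
Total float = LS - ES = 21 - 0 = 21

21


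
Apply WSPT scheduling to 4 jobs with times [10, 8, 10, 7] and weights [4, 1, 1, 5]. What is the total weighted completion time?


Compute p/w ratios and sort ascending (WSPT): [(7, 5), (10, 4), (8, 1), (10, 1)]
Compute weighted completion times:
  Job (p=7,w=5): C=7, w*C=5*7=35
  Job (p=10,w=4): C=17, w*C=4*17=68
  Job (p=8,w=1): C=25, w*C=1*25=25
  Job (p=10,w=1): C=35, w*C=1*35=35
Total weighted completion time = 163

163


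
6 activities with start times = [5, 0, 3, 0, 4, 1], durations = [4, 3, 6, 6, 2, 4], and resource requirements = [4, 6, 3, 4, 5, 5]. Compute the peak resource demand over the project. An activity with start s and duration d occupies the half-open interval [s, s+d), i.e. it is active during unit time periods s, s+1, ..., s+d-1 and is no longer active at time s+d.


Each activity i is active on [start_i, start_i + duration_i).
Compute total resource usage per time slot:
  t=0: active resources = [6, 4], total = 10
  t=1: active resources = [6, 4, 5], total = 15
  t=2: active resources = [6, 4, 5], total = 15
  t=3: active resources = [3, 4, 5], total = 12
  t=4: active resources = [3, 4, 5, 5], total = 17
  t=5: active resources = [4, 3, 4, 5], total = 16
  t=6: active resources = [4, 3], total = 7
  t=7: active resources = [4, 3], total = 7
  t=8: active resources = [4, 3], total = 7
Peak resource demand = 17

17


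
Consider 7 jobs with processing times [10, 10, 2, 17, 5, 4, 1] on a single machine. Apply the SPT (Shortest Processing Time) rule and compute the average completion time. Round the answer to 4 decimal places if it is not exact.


Sort jobs by processing time (SPT order): [1, 2, 4, 5, 10, 10, 17]
Compute completion times sequentially:
  Job 1: processing = 1, completes at 1
  Job 2: processing = 2, completes at 3
  Job 3: processing = 4, completes at 7
  Job 4: processing = 5, completes at 12
  Job 5: processing = 10, completes at 22
  Job 6: processing = 10, completes at 32
  Job 7: processing = 17, completes at 49
Sum of completion times = 126
Average completion time = 126/7 = 18.0

18.0


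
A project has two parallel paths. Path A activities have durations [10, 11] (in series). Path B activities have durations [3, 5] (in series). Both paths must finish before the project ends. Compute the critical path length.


Path A total = 10 + 11 = 21
Path B total = 3 + 5 = 8
Critical path = longest path = max(21, 8) = 21

21


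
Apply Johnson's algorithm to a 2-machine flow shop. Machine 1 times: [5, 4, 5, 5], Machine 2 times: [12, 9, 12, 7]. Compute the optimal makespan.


Apply Johnson's rule:
  Group 1 (a <= b): [(2, 4, 9), (1, 5, 12), (3, 5, 12), (4, 5, 7)]
  Group 2 (a > b): []
Optimal job order: [2, 1, 3, 4]
Schedule:
  Job 2: M1 done at 4, M2 done at 13
  Job 1: M1 done at 9, M2 done at 25
  Job 3: M1 done at 14, M2 done at 37
  Job 4: M1 done at 19, M2 done at 44
Makespan = 44

44
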